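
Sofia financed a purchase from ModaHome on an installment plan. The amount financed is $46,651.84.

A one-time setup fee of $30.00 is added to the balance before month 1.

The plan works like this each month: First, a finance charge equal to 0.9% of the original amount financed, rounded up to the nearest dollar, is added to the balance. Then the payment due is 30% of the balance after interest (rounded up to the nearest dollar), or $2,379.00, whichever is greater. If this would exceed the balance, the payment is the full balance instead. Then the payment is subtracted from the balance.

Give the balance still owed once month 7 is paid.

# | Opening | Interest | Payment | End bal
1 | $46,681.84 | $420.00 | $14,131.00 | $32,970.84
2 | $32,970.84 | $420.00 | $10,018.00 | $23,372.84
3 | $23,372.84 | $420.00 | $7,138.00 | $16,654.84
4 | $16,654.84 | $420.00 | $5,123.00 | $11,951.84
5 | $11,951.84 | $420.00 | $3,712.00 | $8,659.84
6 | $8,659.84 | $420.00 | $2,724.00 | $6,355.84
7 | $6,355.84 | $420.00 | $2,379.00 | $4,396.84

$4,396.84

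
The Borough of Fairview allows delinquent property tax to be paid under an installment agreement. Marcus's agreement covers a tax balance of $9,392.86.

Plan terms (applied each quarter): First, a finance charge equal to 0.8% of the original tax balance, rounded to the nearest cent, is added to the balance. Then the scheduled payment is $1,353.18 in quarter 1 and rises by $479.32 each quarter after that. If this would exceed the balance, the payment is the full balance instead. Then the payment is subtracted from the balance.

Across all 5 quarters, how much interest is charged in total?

$375.70

Quarter 1: opening $9,392.86; interest $75.14 → $9,468.00; payment $1,353.18; balance $8,114.82
Quarter 2: opening $8,114.82; interest $75.14 → $8,189.96; payment $1,832.50; balance $6,357.46
Quarter 3: opening $6,357.46; interest $75.14 → $6,432.60; payment $2,311.82; balance $4,120.78
Quarter 4: opening $4,120.78; interest $75.14 → $4,195.92; payment $2,791.14; balance $1,404.78
Quarter 5: opening $1,404.78; interest $75.14 → $1,479.92; payment $1,479.92; balance $0.00
Total interest: $75.14 + $75.14 + $75.14 + $75.14 + $75.14 = $375.70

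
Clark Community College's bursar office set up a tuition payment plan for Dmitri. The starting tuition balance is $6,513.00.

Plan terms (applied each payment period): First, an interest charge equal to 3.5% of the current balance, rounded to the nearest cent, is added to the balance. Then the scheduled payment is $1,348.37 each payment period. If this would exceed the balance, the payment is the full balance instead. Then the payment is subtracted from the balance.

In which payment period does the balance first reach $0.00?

Payment period 1: $6,513.00 +$227.96 interest = $6,740.96; pay $1,348.37 → $5,392.59
Payment period 2: $5,392.59 +$188.74 interest = $5,581.33; pay $1,348.37 → $4,232.96
Payment period 3: $4,232.96 +$148.15 interest = $4,381.11; pay $1,348.37 → $3,032.74
Payment period 4: $3,032.74 +$106.15 interest = $3,138.89; pay $1,348.37 → $1,790.52
Payment period 5: $1,790.52 +$62.67 interest = $1,853.19; pay $1,348.37 → $504.82
Payment period 6: $504.82 +$17.67 interest = $522.49; pay $522.49 → $0.00
Balance reaches $0.00 in payment period 6.

6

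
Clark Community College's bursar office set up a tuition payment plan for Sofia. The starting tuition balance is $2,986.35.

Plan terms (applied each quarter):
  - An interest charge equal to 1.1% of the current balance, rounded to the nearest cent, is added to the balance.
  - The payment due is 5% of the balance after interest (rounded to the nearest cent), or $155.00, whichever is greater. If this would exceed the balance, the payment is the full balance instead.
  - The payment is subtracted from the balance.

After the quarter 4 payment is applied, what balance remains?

$2,489.63

# | Opening | Interest | Payment | End bal
1 | $2,986.35 | $32.85 | $155.00 | $2,864.20
2 | $2,864.20 | $31.51 | $155.00 | $2,740.71
3 | $2,740.71 | $30.15 | $155.00 | $2,615.86
4 | $2,615.86 | $28.77 | $155.00 | $2,489.63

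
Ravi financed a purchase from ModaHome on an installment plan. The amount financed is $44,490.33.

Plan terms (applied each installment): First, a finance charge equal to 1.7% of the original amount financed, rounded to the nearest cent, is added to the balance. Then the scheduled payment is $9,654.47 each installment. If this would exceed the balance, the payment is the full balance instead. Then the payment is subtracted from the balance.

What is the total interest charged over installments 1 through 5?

Installment 1: $44,490.33 +$756.34 interest = $45,246.67; pay $9,654.47 → $35,592.20
Installment 2: $35,592.20 +$756.34 interest = $36,348.54; pay $9,654.47 → $26,694.07
Installment 3: $26,694.07 +$756.34 interest = $27,450.41; pay $9,654.47 → $17,795.94
Installment 4: $17,795.94 +$756.34 interest = $18,552.28; pay $9,654.47 → $8,897.81
Installment 5: $8,897.81 +$756.34 interest = $9,654.15; pay $9,654.15 → $0.00
Total interest: $756.34 + $756.34 + $756.34 + $756.34 + $756.34 = $3,781.70

$3,781.70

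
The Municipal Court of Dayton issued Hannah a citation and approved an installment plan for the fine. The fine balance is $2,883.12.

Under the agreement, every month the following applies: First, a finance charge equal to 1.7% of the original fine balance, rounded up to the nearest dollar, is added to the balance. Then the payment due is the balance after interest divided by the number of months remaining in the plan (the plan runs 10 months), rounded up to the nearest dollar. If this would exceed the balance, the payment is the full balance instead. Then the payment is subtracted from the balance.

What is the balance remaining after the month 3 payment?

Month 1: $2,883.12 +$50.00 interest = $2,933.12; pay $294.00 → $2,639.12
Month 2: $2,639.12 +$50.00 interest = $2,689.12; pay $299.00 → $2,390.12
Month 3: $2,390.12 +$50.00 interest = $2,440.12; pay $306.00 → $2,134.12

$2,134.12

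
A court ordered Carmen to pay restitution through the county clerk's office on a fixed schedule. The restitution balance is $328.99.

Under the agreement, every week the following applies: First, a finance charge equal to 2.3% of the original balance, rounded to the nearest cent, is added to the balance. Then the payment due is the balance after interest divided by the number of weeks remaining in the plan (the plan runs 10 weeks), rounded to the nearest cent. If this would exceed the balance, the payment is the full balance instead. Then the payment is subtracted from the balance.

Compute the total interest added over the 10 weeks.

Week 1: $328.99 +$7.57 interest = $336.56; pay $33.66 → $302.90
Week 2: $302.90 +$7.57 interest = $310.47; pay $34.50 → $275.97
Week 3: $275.97 +$7.57 interest = $283.54; pay $35.44 → $248.10
Week 4: $248.10 +$7.57 interest = $255.67; pay $36.52 → $219.15
Week 5: $219.15 +$7.57 interest = $226.72; pay $37.79 → $188.93
Week 6: $188.93 +$7.57 interest = $196.50; pay $39.30 → $157.20
Week 7: $157.20 +$7.57 interest = $164.77; pay $41.19 → $123.58
Week 8: $123.58 +$7.57 interest = $131.15; pay $43.72 → $87.43
Week 9: $87.43 +$7.57 interest = $95.00; pay $47.50 → $47.50
Week 10: $47.50 +$7.57 interest = $55.07; pay $55.07 → $0.00
Total interest: $7.57 + $7.57 + $7.57 + $7.57 + $7.57 + $7.57 + $7.57 + $7.57 + $7.57 + $7.57 = $75.70

$75.70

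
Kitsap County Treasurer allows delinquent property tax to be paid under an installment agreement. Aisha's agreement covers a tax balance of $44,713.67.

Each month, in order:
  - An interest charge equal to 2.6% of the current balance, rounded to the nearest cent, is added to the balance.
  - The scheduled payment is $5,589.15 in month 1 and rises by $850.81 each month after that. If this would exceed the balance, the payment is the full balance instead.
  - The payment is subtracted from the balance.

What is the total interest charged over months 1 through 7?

$4,818.79

Month 1: opening $44,713.67; interest $1,162.56 → $45,876.23; payment $5,589.15; balance $40,287.08
Month 2: opening $40,287.08; interest $1,047.46 → $41,334.54; payment $6,439.96; balance $34,894.58
Month 3: opening $34,894.58; interest $907.26 → $35,801.84; payment $7,290.77; balance $28,511.07
Month 4: opening $28,511.07; interest $741.29 → $29,252.36; payment $8,141.58; balance $21,110.78
Month 5: opening $21,110.78; interest $548.88 → $21,659.66; payment $8,992.39; balance $12,667.27
Month 6: opening $12,667.27; interest $329.35 → $12,996.62; payment $9,843.20; balance $3,153.42
Month 7: opening $3,153.42; interest $81.99 → $3,235.41; payment $3,235.41; balance $0.00
Total interest: $1,162.56 + $1,047.46 + $907.26 + $741.29 + $548.88 + $329.35 + $81.99 = $4,818.79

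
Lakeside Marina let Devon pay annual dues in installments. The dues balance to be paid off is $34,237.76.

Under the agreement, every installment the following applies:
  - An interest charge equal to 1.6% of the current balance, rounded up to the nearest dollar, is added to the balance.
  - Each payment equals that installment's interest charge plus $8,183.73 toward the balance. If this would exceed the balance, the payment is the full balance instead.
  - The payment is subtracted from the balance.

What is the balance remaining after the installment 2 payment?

$17,870.30

Installment 1: $34,237.76 +$548.00 interest = $34,785.76; pay $8,731.73 → $26,054.03
Installment 2: $26,054.03 +$417.00 interest = $26,471.03; pay $8,600.73 → $17,870.30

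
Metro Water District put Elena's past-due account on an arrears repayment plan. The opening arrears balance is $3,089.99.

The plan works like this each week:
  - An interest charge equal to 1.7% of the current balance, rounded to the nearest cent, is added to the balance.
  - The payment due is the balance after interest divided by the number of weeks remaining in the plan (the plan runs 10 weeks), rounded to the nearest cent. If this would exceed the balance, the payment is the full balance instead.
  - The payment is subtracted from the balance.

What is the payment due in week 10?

$365.73

Week 1: $3,089.99 +$52.53 interest = $3,142.52; pay $314.25 → $2,828.27
Week 2: $2,828.27 +$48.08 interest = $2,876.35; pay $319.59 → $2,556.76
Week 3: $2,556.76 +$43.46 interest = $2,600.22; pay $325.03 → $2,275.19
Week 4: $2,275.19 +$38.68 interest = $2,313.87; pay $330.55 → $1,983.32
Week 5: $1,983.32 +$33.72 interest = $2,017.04; pay $336.17 → $1,680.87
Week 6: $1,680.87 +$28.57 interest = $1,709.44; pay $341.89 → $1,367.55
Week 7: $1,367.55 +$23.25 interest = $1,390.80; pay $347.70 → $1,043.10
Week 8: $1,043.10 +$17.73 interest = $1,060.83; pay $353.61 → $707.22
Week 9: $707.22 +$12.02 interest = $719.24; pay $359.62 → $359.62
Week 10: $359.62 +$6.11 interest = $365.73; pay $365.73 → $0.00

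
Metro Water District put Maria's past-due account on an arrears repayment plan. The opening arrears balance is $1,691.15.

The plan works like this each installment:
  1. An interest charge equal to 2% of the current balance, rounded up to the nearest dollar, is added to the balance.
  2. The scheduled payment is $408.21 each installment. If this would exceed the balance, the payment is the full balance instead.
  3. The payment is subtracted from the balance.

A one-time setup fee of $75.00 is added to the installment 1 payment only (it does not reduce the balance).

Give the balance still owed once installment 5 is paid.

$0.00

# | Opening | Interest | Payment | Fee | End bal
1 | $1,691.15 | $34.00 | $408.21 | $75.00 | $1,316.94
2 | $1,316.94 | $27.00 | $408.21 | — | $935.73
3 | $935.73 | $19.00 | $408.21 | — | $546.52
4 | $546.52 | $11.00 | $408.21 | — | $149.31
5 | $149.31 | $3.00 | $152.31 | — | $0.00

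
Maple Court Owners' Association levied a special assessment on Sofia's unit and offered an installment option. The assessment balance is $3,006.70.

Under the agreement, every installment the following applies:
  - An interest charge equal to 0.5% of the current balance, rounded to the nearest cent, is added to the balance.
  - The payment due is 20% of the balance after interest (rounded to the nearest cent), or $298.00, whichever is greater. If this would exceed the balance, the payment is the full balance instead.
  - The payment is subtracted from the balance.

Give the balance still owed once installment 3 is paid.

$1,562.64

# | Opening | Interest | Payment | End bal
1 | $3,006.70 | $15.03 | $604.35 | $2,417.38
2 | $2,417.38 | $12.09 | $485.89 | $1,943.58
3 | $1,943.58 | $9.72 | $390.66 | $1,562.64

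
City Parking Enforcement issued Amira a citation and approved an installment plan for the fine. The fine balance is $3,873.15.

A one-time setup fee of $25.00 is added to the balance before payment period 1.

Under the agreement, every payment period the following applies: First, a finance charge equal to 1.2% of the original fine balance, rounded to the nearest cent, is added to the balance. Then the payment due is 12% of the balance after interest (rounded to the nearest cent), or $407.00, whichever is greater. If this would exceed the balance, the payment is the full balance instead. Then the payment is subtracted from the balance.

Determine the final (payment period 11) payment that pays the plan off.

# | Opening | Interest | Payment | End bal
1 | $3,898.15 | $46.48 | $473.36 | $3,471.27
2 | $3,471.27 | $46.48 | $422.13 | $3,095.62
3 | $3,095.62 | $46.48 | $407.00 | $2,735.10
4 | $2,735.10 | $46.48 | $407.00 | $2,374.58
5 | $2,374.58 | $46.48 | $407.00 | $2,014.06
6 | $2,014.06 | $46.48 | $407.00 | $1,653.54
7 | $1,653.54 | $46.48 | $407.00 | $1,293.02
8 | $1,293.02 | $46.48 | $407.00 | $932.50
9 | $932.50 | $46.48 | $407.00 | $571.98
10 | $571.98 | $46.48 | $407.00 | $211.46
11 | $211.46 | $46.48 | $257.94 | $0.00

$257.94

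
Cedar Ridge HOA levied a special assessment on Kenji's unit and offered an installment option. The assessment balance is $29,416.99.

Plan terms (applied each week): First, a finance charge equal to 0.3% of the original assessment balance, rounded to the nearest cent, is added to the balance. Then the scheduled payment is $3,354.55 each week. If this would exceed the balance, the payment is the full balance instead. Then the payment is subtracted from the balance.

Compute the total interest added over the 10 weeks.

Week 1: $29,416.99 +$88.25 interest = $29,505.24; pay $3,354.55 → $26,150.69
Week 2: $26,150.69 +$88.25 interest = $26,238.94; pay $3,354.55 → $22,884.39
Week 3: $22,884.39 +$88.25 interest = $22,972.64; pay $3,354.55 → $19,618.09
Week 4: $19,618.09 +$88.25 interest = $19,706.34; pay $3,354.55 → $16,351.79
Week 5: $16,351.79 +$88.25 interest = $16,440.04; pay $3,354.55 → $13,085.49
Week 6: $13,085.49 +$88.25 interest = $13,173.74; pay $3,354.55 → $9,819.19
Week 7: $9,819.19 +$88.25 interest = $9,907.44; pay $3,354.55 → $6,552.89
Week 8: $6,552.89 +$88.25 interest = $6,641.14; pay $3,354.55 → $3,286.59
Week 9: $3,286.59 +$88.25 interest = $3,374.84; pay $3,354.55 → $20.29
Week 10: $20.29 +$88.25 interest = $108.54; pay $108.54 → $0.00
Total interest: $88.25 + $88.25 + $88.25 + $88.25 + $88.25 + $88.25 + $88.25 + $88.25 + $88.25 + $88.25 = $882.50

$882.50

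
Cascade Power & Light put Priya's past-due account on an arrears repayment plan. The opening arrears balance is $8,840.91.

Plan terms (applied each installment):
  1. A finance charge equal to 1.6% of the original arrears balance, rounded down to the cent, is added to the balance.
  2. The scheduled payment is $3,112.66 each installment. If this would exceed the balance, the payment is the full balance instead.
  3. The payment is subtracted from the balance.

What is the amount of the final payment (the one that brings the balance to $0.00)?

Installment 1: $8,840.91 +$141.45 interest = $8,982.36; pay $3,112.66 → $5,869.70
Installment 2: $5,869.70 +$141.45 interest = $6,011.15; pay $3,112.66 → $2,898.49
Installment 3: $2,898.49 +$141.45 interest = $3,039.94; pay $3,039.94 → $0.00

$3,039.94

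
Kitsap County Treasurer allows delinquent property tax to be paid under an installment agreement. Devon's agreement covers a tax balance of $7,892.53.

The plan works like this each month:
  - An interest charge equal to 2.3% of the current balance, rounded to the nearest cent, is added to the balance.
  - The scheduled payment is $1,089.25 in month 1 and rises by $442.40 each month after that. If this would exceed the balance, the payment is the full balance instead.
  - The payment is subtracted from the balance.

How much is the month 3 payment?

# | Opening | Interest | Payment | End bal
1 | $7,892.53 | $181.53 | $1,089.25 | $6,984.81
2 | $6,984.81 | $160.65 | $1,531.65 | $5,613.81
3 | $5,613.81 | $129.12 | $1,974.05 | $3,768.88

$1,974.05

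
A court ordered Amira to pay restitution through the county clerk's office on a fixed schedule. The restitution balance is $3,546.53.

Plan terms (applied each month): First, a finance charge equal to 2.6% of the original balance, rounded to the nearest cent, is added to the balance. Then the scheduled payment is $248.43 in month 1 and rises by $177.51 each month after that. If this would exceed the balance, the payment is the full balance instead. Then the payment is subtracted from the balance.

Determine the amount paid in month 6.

Month 1: opening $3,546.53; interest $92.21 → $3,638.74; payment $248.43; balance $3,390.31
Month 2: opening $3,390.31; interest $92.21 → $3,482.52; payment $425.94; balance $3,056.58
Month 3: opening $3,056.58; interest $92.21 → $3,148.79; payment $603.45; balance $2,545.34
Month 4: opening $2,545.34; interest $92.21 → $2,637.55; payment $780.96; balance $1,856.59
Month 5: opening $1,856.59; interest $92.21 → $1,948.80; payment $958.47; balance $990.33
Month 6: opening $990.33; interest $92.21 → $1,082.54; payment $1,082.54; balance $0.00

$1,082.54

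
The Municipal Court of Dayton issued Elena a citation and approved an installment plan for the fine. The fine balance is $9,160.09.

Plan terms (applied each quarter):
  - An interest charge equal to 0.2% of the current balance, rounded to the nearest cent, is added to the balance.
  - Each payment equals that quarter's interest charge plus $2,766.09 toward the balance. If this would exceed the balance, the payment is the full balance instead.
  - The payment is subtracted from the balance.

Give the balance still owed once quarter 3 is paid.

Quarter 1: opening $9,160.09; interest $18.32 → $9,178.41; payment $2,784.41; balance $6,394.00
Quarter 2: opening $6,394.00; interest $12.79 → $6,406.79; payment $2,778.88; balance $3,627.91
Quarter 3: opening $3,627.91; interest $7.26 → $3,635.17; payment $2,773.35; balance $861.82

$861.82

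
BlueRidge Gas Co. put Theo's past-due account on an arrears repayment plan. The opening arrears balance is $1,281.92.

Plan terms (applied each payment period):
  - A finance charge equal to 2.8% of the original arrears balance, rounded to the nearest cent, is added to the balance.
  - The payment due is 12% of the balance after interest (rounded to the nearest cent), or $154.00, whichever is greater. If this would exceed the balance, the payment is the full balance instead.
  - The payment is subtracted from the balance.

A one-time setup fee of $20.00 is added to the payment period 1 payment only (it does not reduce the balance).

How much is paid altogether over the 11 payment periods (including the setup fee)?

$1,696.71

# | Opening | Interest | Payment | Fee | End bal
1 | $1,281.92 | $35.89 | $158.14 | $20.00 | $1,159.67
2 | $1,159.67 | $35.89 | $154.00 | — | $1,041.56
3 | $1,041.56 | $35.89 | $154.00 | — | $923.45
4 | $923.45 | $35.89 | $154.00 | — | $805.34
5 | $805.34 | $35.89 | $154.00 | — | $687.23
6 | $687.23 | $35.89 | $154.00 | — | $569.12
7 | $569.12 | $35.89 | $154.00 | — | $451.01
8 | $451.01 | $35.89 | $154.00 | — | $332.90
9 | $332.90 | $35.89 | $154.00 | — | $214.79
10 | $214.79 | $35.89 | $154.00 | — | $96.68
11 | $96.68 | $35.89 | $132.57 | — | $0.00
Total paid: $1,696.71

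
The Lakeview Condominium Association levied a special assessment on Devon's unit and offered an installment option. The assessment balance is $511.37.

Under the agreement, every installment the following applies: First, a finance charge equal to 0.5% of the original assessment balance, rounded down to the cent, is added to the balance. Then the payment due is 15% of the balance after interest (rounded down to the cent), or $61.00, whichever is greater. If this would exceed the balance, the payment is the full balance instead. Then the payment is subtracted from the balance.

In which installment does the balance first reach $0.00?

Installment 1: opening $511.37; interest $2.55 → $513.92; payment $77.08; balance $436.84
Installment 2: opening $436.84; interest $2.55 → $439.39; payment $65.90; balance $373.49
Installment 3: opening $373.49; interest $2.55 → $376.04; payment $61.00; balance $315.04
Installment 4: opening $315.04; interest $2.55 → $317.59; payment $61.00; balance $256.59
Installment 5: opening $256.59; interest $2.55 → $259.14; payment $61.00; balance $198.14
Installment 6: opening $198.14; interest $2.55 → $200.69; payment $61.00; balance $139.69
Installment 7: opening $139.69; interest $2.55 → $142.24; payment $61.00; balance $81.24
Installment 8: opening $81.24; interest $2.55 → $83.79; payment $61.00; balance $22.79
Installment 9: opening $22.79; interest $2.55 → $25.34; payment $25.34; balance $0.00
Balance reaches $0.00 in installment 9.

9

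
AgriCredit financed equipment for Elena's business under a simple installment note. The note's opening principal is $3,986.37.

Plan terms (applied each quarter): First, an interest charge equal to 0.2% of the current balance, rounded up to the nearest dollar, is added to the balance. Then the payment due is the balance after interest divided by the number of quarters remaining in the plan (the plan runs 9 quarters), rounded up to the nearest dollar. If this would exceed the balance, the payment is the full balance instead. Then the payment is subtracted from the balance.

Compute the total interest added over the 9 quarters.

Quarter 1: $3,986.37 +$8.00 interest = $3,994.37; pay $444.00 → $3,550.37
Quarter 2: $3,550.37 +$8.00 interest = $3,558.37; pay $445.00 → $3,113.37
Quarter 3: $3,113.37 +$7.00 interest = $3,120.37; pay $446.00 → $2,674.37
Quarter 4: $2,674.37 +$6.00 interest = $2,680.37; pay $447.00 → $2,233.37
Quarter 5: $2,233.37 +$5.00 interest = $2,238.37; pay $448.00 → $1,790.37
Quarter 6: $1,790.37 +$4.00 interest = $1,794.37; pay $449.00 → $1,345.37
Quarter 7: $1,345.37 +$3.00 interest = $1,348.37; pay $450.00 → $898.37
Quarter 8: $898.37 +$2.00 interest = $900.37; pay $451.00 → $449.37
Quarter 9: $449.37 +$1.00 interest = $450.37; pay $450.37 → $0.00
Total interest: $8.00 + $8.00 + $7.00 + $6.00 + $5.00 + $4.00 + $3.00 + $2.00 + $1.00 = $44.00

$44.00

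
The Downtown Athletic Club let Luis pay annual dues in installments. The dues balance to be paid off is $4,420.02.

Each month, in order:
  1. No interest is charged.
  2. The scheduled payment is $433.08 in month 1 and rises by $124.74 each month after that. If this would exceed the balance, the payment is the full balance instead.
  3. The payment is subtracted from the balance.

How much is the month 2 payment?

Month 1: $4,420.02 − $433.08 → $3,986.94
Month 2: $3,986.94 − $557.82 → $3,429.12

$557.82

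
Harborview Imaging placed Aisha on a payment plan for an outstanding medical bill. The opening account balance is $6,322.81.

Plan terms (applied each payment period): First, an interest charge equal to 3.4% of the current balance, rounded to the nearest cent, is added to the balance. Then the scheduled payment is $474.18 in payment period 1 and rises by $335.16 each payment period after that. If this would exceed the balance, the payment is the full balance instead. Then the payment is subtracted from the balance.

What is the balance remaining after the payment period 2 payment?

$5,460.43

Payment period 1: opening $6,322.81; interest $214.98 → $6,537.79; payment $474.18; balance $6,063.61
Payment period 2: opening $6,063.61; interest $206.16 → $6,269.77; payment $809.34; balance $5,460.43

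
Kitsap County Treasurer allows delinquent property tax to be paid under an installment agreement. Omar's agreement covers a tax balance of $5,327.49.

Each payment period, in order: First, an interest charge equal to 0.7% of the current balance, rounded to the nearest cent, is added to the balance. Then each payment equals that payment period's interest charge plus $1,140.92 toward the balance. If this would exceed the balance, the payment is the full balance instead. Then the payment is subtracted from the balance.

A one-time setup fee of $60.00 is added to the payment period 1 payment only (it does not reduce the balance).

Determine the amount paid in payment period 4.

$1,154.25

Payment period 1: $5,327.49 +$37.29 interest = $5,364.78; pay $1,178.21 (+ $60.00 fee) → $4,186.57
Payment period 2: $4,186.57 +$29.31 interest = $4,215.88; pay $1,170.23 → $3,045.65
Payment period 3: $3,045.65 +$21.32 interest = $3,066.97; pay $1,162.24 → $1,904.73
Payment period 4: $1,904.73 +$13.33 interest = $1,918.06; pay $1,154.25 → $763.81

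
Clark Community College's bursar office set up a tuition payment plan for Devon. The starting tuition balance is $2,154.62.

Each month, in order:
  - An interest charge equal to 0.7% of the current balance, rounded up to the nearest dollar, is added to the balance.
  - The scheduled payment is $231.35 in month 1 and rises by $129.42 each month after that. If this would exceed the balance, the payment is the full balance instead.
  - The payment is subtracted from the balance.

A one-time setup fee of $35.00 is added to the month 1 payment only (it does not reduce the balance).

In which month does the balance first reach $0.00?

Month 1: $2,154.62 +$16.00 interest = $2,170.62; pay $231.35 (+ $35.00 fee) → $1,939.27
Month 2: $1,939.27 +$14.00 interest = $1,953.27; pay $360.77 → $1,592.50
Month 3: $1,592.50 +$12.00 interest = $1,604.50; pay $490.19 → $1,114.31
Month 4: $1,114.31 +$8.00 interest = $1,122.31; pay $619.61 → $502.70
Month 5: $502.70 +$4.00 interest = $506.70; pay $506.70 → $0.00
Balance reaches $0.00 in month 5.

5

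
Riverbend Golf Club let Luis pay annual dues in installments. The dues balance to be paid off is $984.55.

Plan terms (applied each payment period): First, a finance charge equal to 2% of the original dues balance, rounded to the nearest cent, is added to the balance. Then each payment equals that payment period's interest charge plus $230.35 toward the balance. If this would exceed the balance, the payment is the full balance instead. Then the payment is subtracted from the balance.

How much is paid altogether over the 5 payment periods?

Payment period 1: opening $984.55; interest $19.69 → $1,004.24; payment $250.04; balance $754.20
Payment period 2: opening $754.20; interest $19.69 → $773.89; payment $250.04; balance $523.85
Payment period 3: opening $523.85; interest $19.69 → $543.54; payment $250.04; balance $293.50
Payment period 4: opening $293.50; interest $19.69 → $313.19; payment $250.04; balance $63.15
Payment period 5: opening $63.15; interest $19.69 → $82.84; payment $82.84; balance $0.00
Total paid: $1,083.00

$1,083.00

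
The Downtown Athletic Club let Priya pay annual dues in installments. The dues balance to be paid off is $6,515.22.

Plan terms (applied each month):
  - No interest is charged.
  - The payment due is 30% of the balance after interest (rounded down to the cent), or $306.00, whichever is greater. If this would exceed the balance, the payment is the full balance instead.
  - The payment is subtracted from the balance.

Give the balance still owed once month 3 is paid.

$2,234.73

Month 1: $6,515.22 − $1,954.56 → $4,560.66
Month 2: $4,560.66 − $1,368.19 → $3,192.47
Month 3: $3,192.47 − $957.74 → $2,234.73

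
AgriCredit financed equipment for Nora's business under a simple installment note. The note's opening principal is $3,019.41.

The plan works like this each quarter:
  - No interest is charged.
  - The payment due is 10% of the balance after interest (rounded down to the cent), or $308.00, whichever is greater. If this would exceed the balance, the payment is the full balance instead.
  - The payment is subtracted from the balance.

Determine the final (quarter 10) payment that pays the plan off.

Quarter 1: $3,019.41 − $308.00 → $2,711.41
Quarter 2: $2,711.41 − $308.00 → $2,403.41
Quarter 3: $2,403.41 − $308.00 → $2,095.41
Quarter 4: $2,095.41 − $308.00 → $1,787.41
Quarter 5: $1,787.41 − $308.00 → $1,479.41
Quarter 6: $1,479.41 − $308.00 → $1,171.41
Quarter 7: $1,171.41 − $308.00 → $863.41
Quarter 8: $863.41 − $308.00 → $555.41
Quarter 9: $555.41 − $308.00 → $247.41
Quarter 10: $247.41 − $247.41 → $0.00

$247.41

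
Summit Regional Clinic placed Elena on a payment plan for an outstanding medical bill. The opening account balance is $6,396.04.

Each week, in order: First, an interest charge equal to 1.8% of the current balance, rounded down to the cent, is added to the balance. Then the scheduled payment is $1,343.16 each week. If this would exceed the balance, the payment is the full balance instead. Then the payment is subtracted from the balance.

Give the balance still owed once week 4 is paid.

$1,349.67

Week 1: $6,396.04 +$115.12 interest = $6,511.16; pay $1,343.16 → $5,168.00
Week 2: $5,168.00 +$93.02 interest = $5,261.02; pay $1,343.16 → $3,917.86
Week 3: $3,917.86 +$70.52 interest = $3,988.38; pay $1,343.16 → $2,645.22
Week 4: $2,645.22 +$47.61 interest = $2,692.83; pay $1,343.16 → $1,349.67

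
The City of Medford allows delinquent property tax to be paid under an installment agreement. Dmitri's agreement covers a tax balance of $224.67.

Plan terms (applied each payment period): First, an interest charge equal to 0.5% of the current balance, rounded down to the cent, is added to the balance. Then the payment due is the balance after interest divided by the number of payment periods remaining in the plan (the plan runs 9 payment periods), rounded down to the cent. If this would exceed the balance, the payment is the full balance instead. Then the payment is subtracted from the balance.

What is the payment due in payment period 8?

$25.97

Payment period 1: $224.67 +$1.12 interest = $225.79; pay $25.08 → $200.71
Payment period 2: $200.71 +$1.00 interest = $201.71; pay $25.21 → $176.50
Payment period 3: $176.50 +$0.88 interest = $177.38; pay $25.34 → $152.04
Payment period 4: $152.04 +$0.76 interest = $152.80; pay $25.46 → $127.34
Payment period 5: $127.34 +$0.63 interest = $127.97; pay $25.59 → $102.38
Payment period 6: $102.38 +$0.51 interest = $102.89; pay $25.72 → $77.17
Payment period 7: $77.17 +$0.38 interest = $77.55; pay $25.85 → $51.70
Payment period 8: $51.70 +$0.25 interest = $51.95; pay $25.97 → $25.98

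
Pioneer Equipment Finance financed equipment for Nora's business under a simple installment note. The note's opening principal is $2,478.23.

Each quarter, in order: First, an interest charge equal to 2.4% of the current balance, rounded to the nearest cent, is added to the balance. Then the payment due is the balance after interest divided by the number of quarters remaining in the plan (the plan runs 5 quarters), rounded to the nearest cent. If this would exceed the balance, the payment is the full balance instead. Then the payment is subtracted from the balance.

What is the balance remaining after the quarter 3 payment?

# | Opening | Interest | Payment | End bal
1 | $2,478.23 | $59.48 | $507.54 | $2,030.17
2 | $2,030.17 | $48.72 | $519.72 | $1,559.17
3 | $1,559.17 | $37.42 | $532.20 | $1,064.39

$1,064.39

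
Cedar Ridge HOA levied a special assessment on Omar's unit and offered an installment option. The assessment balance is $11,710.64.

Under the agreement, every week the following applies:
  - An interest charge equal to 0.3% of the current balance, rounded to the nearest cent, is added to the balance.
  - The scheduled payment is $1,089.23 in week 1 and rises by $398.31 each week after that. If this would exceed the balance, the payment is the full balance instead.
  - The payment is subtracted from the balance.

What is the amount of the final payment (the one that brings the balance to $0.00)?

$2,420.60

# | Opening | Interest | Payment | End bal
1 | $11,710.64 | $35.13 | $1,089.23 | $10,656.54
2 | $10,656.54 | $31.97 | $1,487.54 | $9,200.97
3 | $9,200.97 | $27.60 | $1,885.85 | $7,342.72
4 | $7,342.72 | $22.03 | $2,284.16 | $5,080.59
5 | $5,080.59 | $15.24 | $2,682.47 | $2,413.36
6 | $2,413.36 | $7.24 | $2,420.60 | $0.00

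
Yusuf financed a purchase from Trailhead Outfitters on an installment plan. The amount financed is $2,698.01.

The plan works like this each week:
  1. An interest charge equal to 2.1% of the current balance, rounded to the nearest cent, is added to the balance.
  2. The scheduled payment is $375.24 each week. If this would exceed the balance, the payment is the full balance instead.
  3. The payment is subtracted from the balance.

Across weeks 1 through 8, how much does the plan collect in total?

$2,955.87

Week 1: opening $2,698.01; interest $56.66 → $2,754.67; payment $375.24; balance $2,379.43
Week 2: opening $2,379.43; interest $49.97 → $2,429.40; payment $375.24; balance $2,054.16
Week 3: opening $2,054.16; interest $43.14 → $2,097.30; payment $375.24; balance $1,722.06
Week 4: opening $1,722.06; interest $36.16 → $1,758.22; payment $375.24; balance $1,382.98
Week 5: opening $1,382.98; interest $29.04 → $1,412.02; payment $375.24; balance $1,036.78
Week 6: opening $1,036.78; interest $21.77 → $1,058.55; payment $375.24; balance $683.31
Week 7: opening $683.31; interest $14.35 → $697.66; payment $375.24; balance $322.42
Week 8: opening $322.42; interest $6.77 → $329.19; payment $329.19; balance $0.00
Total paid: $2,955.87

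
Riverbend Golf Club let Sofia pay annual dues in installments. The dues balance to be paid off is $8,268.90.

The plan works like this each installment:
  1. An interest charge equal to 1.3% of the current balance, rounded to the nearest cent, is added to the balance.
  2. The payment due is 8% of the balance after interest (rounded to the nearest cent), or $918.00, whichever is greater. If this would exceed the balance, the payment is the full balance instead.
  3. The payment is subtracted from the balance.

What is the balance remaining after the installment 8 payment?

Installment 1: $8,268.90 +$107.50 interest = $8,376.40; pay $918.00 → $7,458.40
Installment 2: $7,458.40 +$96.96 interest = $7,555.36; pay $918.00 → $6,637.36
Installment 3: $6,637.36 +$86.29 interest = $6,723.65; pay $918.00 → $5,805.65
Installment 4: $5,805.65 +$75.47 interest = $5,881.12; pay $918.00 → $4,963.12
Installment 5: $4,963.12 +$64.52 interest = $5,027.64; pay $918.00 → $4,109.64
Installment 6: $4,109.64 +$53.43 interest = $4,163.07; pay $918.00 → $3,245.07
Installment 7: $3,245.07 +$42.19 interest = $3,287.26; pay $918.00 → $2,369.26
Installment 8: $2,369.26 +$30.80 interest = $2,400.06; pay $918.00 → $1,482.06

$1,482.06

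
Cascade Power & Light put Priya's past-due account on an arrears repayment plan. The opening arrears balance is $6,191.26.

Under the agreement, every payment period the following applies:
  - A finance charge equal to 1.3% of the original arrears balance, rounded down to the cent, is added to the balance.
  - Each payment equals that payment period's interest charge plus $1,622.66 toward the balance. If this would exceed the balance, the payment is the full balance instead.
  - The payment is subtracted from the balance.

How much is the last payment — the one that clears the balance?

# | Opening | Interest | Payment | End bal
1 | $6,191.26 | $80.48 | $1,703.14 | $4,568.60
2 | $4,568.60 | $80.48 | $1,703.14 | $2,945.94
3 | $2,945.94 | $80.48 | $1,703.14 | $1,323.28
4 | $1,323.28 | $80.48 | $1,403.76 | $0.00

$1,403.76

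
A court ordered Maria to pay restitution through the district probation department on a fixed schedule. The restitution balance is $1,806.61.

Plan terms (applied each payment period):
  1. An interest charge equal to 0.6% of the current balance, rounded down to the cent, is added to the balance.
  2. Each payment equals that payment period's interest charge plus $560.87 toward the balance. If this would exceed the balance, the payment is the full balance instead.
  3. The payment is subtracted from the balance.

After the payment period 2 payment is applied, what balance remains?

Payment period 1: $1,806.61 +$10.83 interest = $1,817.44; pay $571.70 → $1,245.74
Payment period 2: $1,245.74 +$7.47 interest = $1,253.21; pay $568.34 → $684.87

$684.87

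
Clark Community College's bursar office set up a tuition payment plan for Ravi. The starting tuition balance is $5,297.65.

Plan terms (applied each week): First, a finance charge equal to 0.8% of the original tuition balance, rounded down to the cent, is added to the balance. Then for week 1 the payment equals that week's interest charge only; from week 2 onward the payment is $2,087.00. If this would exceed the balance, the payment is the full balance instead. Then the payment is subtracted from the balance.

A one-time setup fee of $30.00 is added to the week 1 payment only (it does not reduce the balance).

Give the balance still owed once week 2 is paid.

# | Opening | Interest | Payment | Fee | End bal
1 | $5,297.65 | $42.38 | $42.38 | $30.00 | $5,297.65
2 | $5,297.65 | $42.38 | $2,087.00 | — | $3,253.03

$3,253.03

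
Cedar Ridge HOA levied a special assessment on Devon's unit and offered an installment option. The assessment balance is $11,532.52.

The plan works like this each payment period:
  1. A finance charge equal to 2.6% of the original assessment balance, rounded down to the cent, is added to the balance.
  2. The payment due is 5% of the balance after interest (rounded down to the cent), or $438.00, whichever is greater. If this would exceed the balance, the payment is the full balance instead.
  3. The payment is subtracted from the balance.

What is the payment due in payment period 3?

$563.17

# | Opening | Interest | Payment | End bal
1 | $11,532.52 | $299.84 | $591.61 | $11,240.75
2 | $11,240.75 | $299.84 | $577.02 | $10,963.57
3 | $10,963.57 | $299.84 | $563.17 | $10,700.24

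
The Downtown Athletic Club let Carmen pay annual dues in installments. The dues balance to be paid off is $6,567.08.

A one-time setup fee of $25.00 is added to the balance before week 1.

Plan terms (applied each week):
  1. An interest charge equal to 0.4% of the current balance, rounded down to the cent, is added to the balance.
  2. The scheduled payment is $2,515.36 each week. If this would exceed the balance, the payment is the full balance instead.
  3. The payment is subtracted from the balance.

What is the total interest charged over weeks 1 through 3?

# | Opening | Interest | Payment | End bal
1 | $6,592.08 | $26.36 | $2,515.36 | $4,103.08
2 | $4,103.08 | $16.41 | $2,515.36 | $1,604.13
3 | $1,604.13 | $6.41 | $1,610.54 | $0.00
Total interest: $26.36 + $16.41 + $6.41 = $49.18

$49.18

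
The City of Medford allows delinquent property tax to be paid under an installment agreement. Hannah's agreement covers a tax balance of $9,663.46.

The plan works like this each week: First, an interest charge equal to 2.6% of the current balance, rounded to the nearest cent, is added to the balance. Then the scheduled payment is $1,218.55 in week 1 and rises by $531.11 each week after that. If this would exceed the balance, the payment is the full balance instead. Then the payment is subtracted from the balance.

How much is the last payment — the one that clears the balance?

Week 1: opening $9,663.46; interest $251.25 → $9,914.71; payment $1,218.55; balance $8,696.16
Week 2: opening $8,696.16; interest $226.10 → $8,922.26; payment $1,749.66; balance $7,172.60
Week 3: opening $7,172.60; interest $186.49 → $7,359.09; payment $2,280.77; balance $5,078.32
Week 4: opening $5,078.32; interest $132.04 → $5,210.36; payment $2,811.88; balance $2,398.48
Week 5: opening $2,398.48; interest $62.36 → $2,460.84; payment $2,460.84; balance $0.00

$2,460.84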